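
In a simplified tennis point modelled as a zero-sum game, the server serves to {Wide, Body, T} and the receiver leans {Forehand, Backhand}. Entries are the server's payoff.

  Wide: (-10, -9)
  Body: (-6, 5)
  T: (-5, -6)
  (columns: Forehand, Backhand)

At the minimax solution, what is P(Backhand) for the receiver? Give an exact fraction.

1/12

Row minima: Wide → -10, Body → -6, T → -6; maximin = -6.
Column maxima: Forehand → -5, Backhand → 5; minimax = -5.
-6 ≠ -5, so there is no saddle point; optimal play is mixed.
Wide is strictly dominated by Body, so the server never plays it.
On the remaining 2×2 (Body, T vs Forehand, Backhand):
Let the server play Body with probability p. Expected payoff against Forehand: (-6)p + (-5)(1−p) = −p − 5; against Backhand: 5p + (-6)(1−p) = 11p − 6.
Setting these equal: −p − 5 = 11p − 6 ⇒ −12p = -1 ⇒ p = 1/12, and the value is (-1)·(1/12) − 5 = -61/12.
For the receiver: with q = P(Forehand), equating Body's and T's payoffs gives −11q + 5 = q − 6 ⇒ q = 11/12.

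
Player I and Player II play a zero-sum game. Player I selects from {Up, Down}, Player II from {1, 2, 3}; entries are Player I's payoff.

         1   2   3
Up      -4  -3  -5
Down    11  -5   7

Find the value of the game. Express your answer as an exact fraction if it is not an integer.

-23/7

Row minima: Up → -5, Down → -5; maximin = -5.
Column maxima: 1 → 11, 2 → -3, 3 → 7; minimax = -3.
-5 ≠ -3, so there is no saddle point; optimal play is mixed.
1 is strictly dominated by 3 (it gives Player I strictly more in every row), so Player II never plays it.
On the remaining 2×2 (Up, Down vs 2, 3):
Let Player I play Up with probability p. Expected payoff against 2: (-3)p + (-5)(1−p) = 2p − 5; against 3: (-5)p + 7(1−p) = −12p + 7.
Setting these equal: 2p − 5 = −12p + 7 ⇒ 14p = 12 ⇒ p = 6/7, and the value is (2)·(6/7) − 5 = -23/7.
For Player II: with q = P(2), equating Up's and Down's payoffs gives 2q − 5 = −12q + 7 ⇒ q = 6/7.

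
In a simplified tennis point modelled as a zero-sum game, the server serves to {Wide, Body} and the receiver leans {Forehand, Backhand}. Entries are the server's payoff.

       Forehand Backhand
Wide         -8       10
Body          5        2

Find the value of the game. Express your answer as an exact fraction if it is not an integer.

Row minima: Wide → -8, Body → 2; maximin = 2.
Column maxima: Forehand → 5, Backhand → 10; minimax = 5.
2 ≠ 5, so there is no saddle point; optimal play is mixed.
Let the server play Wide with probability p. Expected payoff against Forehand: (-8)p + 5(1−p) = −13p + 5; against Backhand: 10p + 2(1−p) = 8p + 2.
Setting these equal: −13p + 5 = 8p + 2 ⇒ −21p = -3 ⇒ p = 1/7, and the value is (-13)·(1/7) + 5 = 22/7.
For the receiver: with q = P(Forehand), equating Wide's and Body's payoffs gives −18q + 10 = 3q + 2 ⇒ q = 8/21.

22/7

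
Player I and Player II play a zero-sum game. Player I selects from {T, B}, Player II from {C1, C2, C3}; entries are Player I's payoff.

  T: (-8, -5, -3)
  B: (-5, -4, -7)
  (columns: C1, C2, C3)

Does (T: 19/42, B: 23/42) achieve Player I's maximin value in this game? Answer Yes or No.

No

Against C1 this mix gives (19/42)·(-8) + (23/42)·(-5) = -89/14.
Against C2 this mix gives (19/42)·(-5) + (23/42)·(-4) = -187/42.
Against C3 this mix gives (19/42)·(-3) + (23/42)·(-7) = -109/21.
Player II will play C1, holding Player I to -89/14. Shifting weight toward the row that does better against C1 would raise this floor (the equalizing mix achieves -41/7 against both C1 and C3), so the proposed strategy is not optimal.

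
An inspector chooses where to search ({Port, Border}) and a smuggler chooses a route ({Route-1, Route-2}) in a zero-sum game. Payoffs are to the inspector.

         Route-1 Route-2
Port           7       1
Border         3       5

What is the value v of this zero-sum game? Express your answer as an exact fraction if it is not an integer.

Row minima: Port → 1, Border → 3; maximin = 3.
Column maxima: Route-1 → 7, Route-2 → 5; minimax = 5.
3 ≠ 5, so there is no saddle point; optimal play is mixed.
Let the inspector play Port with probability p. Expected payoff against Route-1: 7p + 3(1−p) = 4p + 3; against Route-2: 1p + 5(1−p) = −4p + 5.
Setting these equal: 4p + 3 = −4p + 5 ⇒ 8p = 2 ⇒ p = 1/4, and the value is (4)·(1/4) + 3 = 4.
For the smuggler: with q = P(Route-1), equating Port's and Border's payoffs gives 6q + 1 = −2q + 5 ⇒ q = 1/2.

4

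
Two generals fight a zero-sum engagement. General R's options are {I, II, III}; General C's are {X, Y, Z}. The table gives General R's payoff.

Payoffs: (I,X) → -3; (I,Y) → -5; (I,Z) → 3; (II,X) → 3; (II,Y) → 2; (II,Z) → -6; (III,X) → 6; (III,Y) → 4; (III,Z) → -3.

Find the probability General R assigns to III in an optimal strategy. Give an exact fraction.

Row minima: I → -5, II → -6, III → -3; maximin = -3.
Column maxima: X → 6, Y → 4, Z → 3; minimax = 3.
-3 ≠ 3, so there is no saddle point; optimal play is mixed.
II is strictly dominated by III, so General R never plays it.
X is strictly dominated by Y (it gives General R strictly more in every row), so General C never plays it.
On the remaining 2×2 (I, III vs Y, Z):
Let General R play I with probability p. Expected payoff against Y: (-5)p + 4(1−p) = −9p + 4; against Z: 3p + (-3)(1−p) = 6p − 3.
Setting these equal: −9p + 4 = 6p − 3 ⇒ −15p = -7 ⇒ p = 7/15, and the value is (-9)·(7/15) + 4 = -1/5.
For General C: with q = P(Y), equating I's and III's payoffs gives −8q + 3 = 7q − 3 ⇒ q = 2/5.

8/15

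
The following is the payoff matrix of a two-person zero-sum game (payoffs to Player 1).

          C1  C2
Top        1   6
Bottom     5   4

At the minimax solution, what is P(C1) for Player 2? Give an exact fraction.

1/3

Row minima: Top → 1, Bottom → 4; maximin = 4.
Column maxima: C1 → 5, C2 → 6; minimax = 5.
4 ≠ 5, so there is no saddle point; optimal play is mixed.
Let Player 1 play Top with probability p. Expected payoff against C1: 1p + 5(1−p) = −4p + 5; against C2: 6p + 4(1−p) = 2p + 4.
Setting these equal: −4p + 5 = 2p + 4 ⇒ −6p = -1 ⇒ p = 1/6, and the value is (-4)·(1/6) + 5 = 13/3.
For Player 2: with q = P(C1), equating Top's and Bottom's payoffs gives −5q + 6 = q + 4 ⇒ q = 1/3.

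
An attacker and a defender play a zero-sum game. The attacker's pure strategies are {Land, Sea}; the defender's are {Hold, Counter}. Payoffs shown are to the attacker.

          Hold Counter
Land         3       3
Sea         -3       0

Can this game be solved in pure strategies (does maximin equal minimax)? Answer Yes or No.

Row minima: Land → 3, Sea → -3; maximin = 3.
Column maxima: Hold → 3, Counter → 3; minimax = 3.
maximin = minimax = 3, so a saddle point exists.

Yes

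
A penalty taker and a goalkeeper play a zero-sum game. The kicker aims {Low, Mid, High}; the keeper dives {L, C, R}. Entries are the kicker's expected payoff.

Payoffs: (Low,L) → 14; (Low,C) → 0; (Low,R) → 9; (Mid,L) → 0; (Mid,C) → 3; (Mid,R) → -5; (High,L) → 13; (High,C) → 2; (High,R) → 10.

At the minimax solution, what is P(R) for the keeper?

Row minima: Low → 0, Mid → -5, High → 2; maximin = 2.
Column maxima: L → 14, C → 3, R → 10; minimax = 3.
2 ≠ 3, so there is no saddle point; optimal play is mixed.
L is strictly dominated by R (it gives the kicker strictly more in every row), so the keeper never plays it.
With L eliminated, Low is strictly dominated by High (High gives the kicker strictly more in every remaining column), so the kicker never plays it.
On the remaining 2×2 (Mid, High vs C, R):
Let the kicker play Mid with probability p. Expected payoff against C: 3p + 2(1−p) = p + 2; against R: (-5)p + 10(1−p) = −15p + 10.
Setting these equal: p + 2 = −15p + 10 ⇒ 16p = 8 ⇒ p = 1/2, and the value is (1)·(1/2) + 2 = 5/2.
For the keeper: with q = P(C), equating Mid's and High's payoffs gives 8q − 5 = −8q + 10 ⇒ q = 15/16.

1/16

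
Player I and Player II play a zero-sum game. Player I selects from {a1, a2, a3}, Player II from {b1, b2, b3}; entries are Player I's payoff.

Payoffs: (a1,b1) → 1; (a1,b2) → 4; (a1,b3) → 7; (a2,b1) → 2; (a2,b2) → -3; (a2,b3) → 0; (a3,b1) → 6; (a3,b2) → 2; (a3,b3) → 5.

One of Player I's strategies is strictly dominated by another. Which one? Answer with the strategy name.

a3 gives a strictly higher payoff than a2 against every column: 6 > 2, 2 > -3, 5 > 0.
So a2 is strictly dominated and Player I never plays it.

a2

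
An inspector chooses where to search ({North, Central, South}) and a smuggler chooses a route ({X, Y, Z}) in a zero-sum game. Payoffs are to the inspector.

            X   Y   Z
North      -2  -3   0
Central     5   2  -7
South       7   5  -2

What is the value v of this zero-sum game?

-3/5

Row minima: North → -3, Central → -7, South → -2; maximin = -2.
Column maxima: X → 7, Y → 5, Z → 0; minimax = 0.
-2 ≠ 0, so there is no saddle point; optimal play is mixed.
Central is strictly dominated by South, so the inspector never plays it.
X is strictly dominated by Y (it gives the inspector strictly more in every row), so the smuggler never plays it.
On the remaining 2×2 (North, South vs Y, Z):
Let the inspector play North with probability p. Expected payoff against Y: (-3)p + 5(1−p) = −8p + 5; against Z: 0p + (-2)(1−p) = 2p − 2.
Setting these equal: −8p + 5 = 2p − 2 ⇒ −10p = -7 ⇒ p = 7/10, and the value is (-8)·(7/10) + 5 = -3/5.
For the smuggler: with q = P(Y), equating North's and South's payoffs gives −3q = 7q − 2 ⇒ q = 1/5.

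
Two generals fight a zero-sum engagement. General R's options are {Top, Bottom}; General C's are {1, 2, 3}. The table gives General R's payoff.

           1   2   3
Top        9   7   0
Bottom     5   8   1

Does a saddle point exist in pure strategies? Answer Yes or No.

Yes

Row minima: Top → 0, Bottom → 1; maximin = 1.
Column maxima: 1 → 9, 2 → 8, 3 → 1; minimax = 1.
maximin = minimax = 1, so a saddle point exists.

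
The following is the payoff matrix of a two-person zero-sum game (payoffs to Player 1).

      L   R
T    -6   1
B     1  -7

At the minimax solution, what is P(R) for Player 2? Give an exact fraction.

7/15

Row minima: T → -6, B → -7; maximin = -6.
Column maxima: L → 1, R → 1; minimax = 1.
-6 ≠ 1, so there is no saddle point; optimal play is mixed.
Let Player 1 play T with probability p. Expected payoff against L: (-6)p + 1(1−p) = −7p + 1; against R: 1p + (-7)(1−p) = 8p − 7.
Setting these equal: −7p + 1 = 8p − 7 ⇒ −15p = -8 ⇒ p = 8/15, and the value is (-7)·(8/15) + 1 = -41/15.
For Player 2: with q = P(L), equating T's and B's payoffs gives −7q + 1 = 8q − 7 ⇒ q = 8/15.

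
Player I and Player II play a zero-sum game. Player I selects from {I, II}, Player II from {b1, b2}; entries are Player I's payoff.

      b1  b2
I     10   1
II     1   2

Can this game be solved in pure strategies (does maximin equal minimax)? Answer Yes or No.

No

Row minima: I → 1, II → 1; maximin = 1.
Column maxima: b1 → 10, b2 → 2; minimax = 2.
1 ≠ 2, so no pure-strategy equilibrium exists.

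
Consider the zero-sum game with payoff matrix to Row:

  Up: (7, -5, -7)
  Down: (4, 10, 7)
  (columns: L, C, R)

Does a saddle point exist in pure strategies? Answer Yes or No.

Row minima: Up → -7, Down → 4; maximin = 4.
Column maxima: L → 7, C → 10, R → 7; minimax = 7.
4 ≠ 7, so no pure-strategy equilibrium exists.

No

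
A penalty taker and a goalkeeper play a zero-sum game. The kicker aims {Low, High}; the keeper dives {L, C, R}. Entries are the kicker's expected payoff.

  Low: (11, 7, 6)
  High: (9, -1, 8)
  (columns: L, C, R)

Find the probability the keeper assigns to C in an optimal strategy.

1/5

Row minima: Low → 6, High → -1; maximin = 6.
Column maxima: L → 11, C → 7, R → 8; minimax = 7.
6 ≠ 7, so there is no saddle point; optimal play is mixed.
L is strictly dominated by C (it gives the kicker strictly more in every row), so the keeper never plays it.
On the remaining 2×2 (Low, High vs C, R):
Let the kicker play Low with probability p. Expected payoff against C: 7p + (-1)(1−p) = 8p − 1; against R: 6p + 8(1−p) = −2p + 8.
Setting these equal: 8p − 1 = −2p + 8 ⇒ 10p = 9 ⇒ p = 9/10, and the value is (8)·(9/10) − 1 = 31/5.
For the keeper: with q = P(C), equating Low's and High's payoffs gives q + 6 = −9q + 8 ⇒ q = 1/5.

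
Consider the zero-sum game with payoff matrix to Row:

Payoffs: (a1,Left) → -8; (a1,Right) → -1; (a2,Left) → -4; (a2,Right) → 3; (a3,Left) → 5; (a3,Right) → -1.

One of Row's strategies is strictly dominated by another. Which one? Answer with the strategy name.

a1

a2 gives a strictly higher payoff than a1 against every column: -4 > -8, 3 > -1.
So a1 is strictly dominated and Row never plays it.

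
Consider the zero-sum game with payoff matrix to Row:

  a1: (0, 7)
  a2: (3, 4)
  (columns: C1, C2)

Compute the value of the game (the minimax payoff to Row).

3

Row minima: a1 → 0, a2 → 3; maximin = 3.
Column maxima: C1 → 3, C2 → 7; minimax = 3.
Since maximin = minimax = 3, there is a saddle point and the value is 3.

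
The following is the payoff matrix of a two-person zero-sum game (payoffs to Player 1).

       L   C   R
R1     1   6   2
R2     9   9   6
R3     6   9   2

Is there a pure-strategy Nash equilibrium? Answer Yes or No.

Yes

Row minima: R1 → 1, R2 → 6, R3 → 2; maximin = 6.
Column maxima: L → 9, C → 9, R → 6; minimax = 6.
maximin = minimax = 6, so a saddle point exists.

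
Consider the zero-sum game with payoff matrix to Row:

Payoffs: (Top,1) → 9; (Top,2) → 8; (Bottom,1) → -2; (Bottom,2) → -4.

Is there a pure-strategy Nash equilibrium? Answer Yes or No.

Row minima: Top → 8, Bottom → -4; maximin = 8.
Column maxima: 1 → 9, 2 → 8; minimax = 8.
maximin = minimax = 8, so a saddle point exists.

Yes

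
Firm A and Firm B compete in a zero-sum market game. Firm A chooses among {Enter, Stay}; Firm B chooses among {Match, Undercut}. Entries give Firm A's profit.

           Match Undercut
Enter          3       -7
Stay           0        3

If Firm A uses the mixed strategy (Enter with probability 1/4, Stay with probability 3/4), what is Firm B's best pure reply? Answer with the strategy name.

Undercut

If Firm B plays Match, Firm A's expected payoff is (1/4)·3 + (3/4)·0 = 3/4.
If Firm B plays Undercut, Firm A's expected payoff is (1/4)·(-7) + (3/4)·3 = 1/2.
Firm B minimizes Firm A's payoff; the smallest is 1/2, so the best response is Undercut.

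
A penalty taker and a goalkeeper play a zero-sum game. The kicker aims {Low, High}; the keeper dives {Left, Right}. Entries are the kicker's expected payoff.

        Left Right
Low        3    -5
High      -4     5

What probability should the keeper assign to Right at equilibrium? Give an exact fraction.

Row minima: Low → -5, High → -4; maximin = -4.
Column maxima: Left → 3, Right → 5; minimax = 3.
-4 ≠ 3, so there is no saddle point; optimal play is mixed.
Let the kicker play Low with probability p. Expected payoff against Left: 3p + (-4)(1−p) = 7p − 4; against Right: (-5)p + 5(1−p) = −10p + 5.
Setting these equal: 7p − 4 = −10p + 5 ⇒ 17p = 9 ⇒ p = 9/17, and the value is (7)·(9/17) − 4 = -5/17.
For the keeper: with q = P(Left), equating Low's and High's payoffs gives 8q − 5 = −9q + 5 ⇒ q = 10/17.

7/17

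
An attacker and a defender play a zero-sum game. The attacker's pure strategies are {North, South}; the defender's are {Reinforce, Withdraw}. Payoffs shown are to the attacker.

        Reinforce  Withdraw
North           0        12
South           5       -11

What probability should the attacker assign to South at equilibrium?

Row minima: North → 0, South → -11; maximin = 0.
Column maxima: Reinforce → 5, Withdraw → 12; minimax = 5.
0 ≠ 5, so there is no saddle point; optimal play is mixed.
Let the attacker play North with probability p. Expected payoff against Reinforce: 0p + 5(1−p) = −5p + 5; against Withdraw: 12p + (-11)(1−p) = 23p − 11.
Setting these equal: −5p + 5 = 23p − 11 ⇒ −28p = -16 ⇒ p = 4/7, and the value is (-5)·(4/7) + 5 = 15/7.
For the defender: with q = P(Reinforce), equating North's and South's payoffs gives −12q + 12 = 16q − 11 ⇒ q = 23/28.

3/7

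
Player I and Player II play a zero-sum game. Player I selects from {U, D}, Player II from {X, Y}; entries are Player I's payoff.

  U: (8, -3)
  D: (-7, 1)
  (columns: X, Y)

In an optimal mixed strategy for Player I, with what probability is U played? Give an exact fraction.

Row minima: U → -3, D → -7; maximin = -3.
Column maxima: X → 8, Y → 1; minimax = 1.
-3 ≠ 1, so there is no saddle point; optimal play is mixed.
Let Player I play U with probability p. Expected payoff against X: 8p + (-7)(1−p) = 15p − 7; against Y: (-3)p + 1(1−p) = −4p + 1.
Setting these equal: 15p − 7 = −4p + 1 ⇒ 19p = 8 ⇒ p = 8/19, and the value is (15)·(8/19) − 7 = -13/19.
For Player II: with q = P(X), equating U's and D's payoffs gives 11q − 3 = −8q + 1 ⇒ q = 4/19.

8/19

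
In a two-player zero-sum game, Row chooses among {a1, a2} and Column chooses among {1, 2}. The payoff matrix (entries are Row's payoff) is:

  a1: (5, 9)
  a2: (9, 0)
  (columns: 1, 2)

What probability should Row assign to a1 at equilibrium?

Row minima: a1 → 5, a2 → 0; maximin = 5.
Column maxima: 1 → 9, 2 → 9; minimax = 9.
5 ≠ 9, so there is no saddle point; optimal play is mixed.
Let Row play a1 with probability p. Expected payoff against 1: 5p + 9(1−p) = −4p + 9; against 2: 9p + 0(1−p) = 9p.
Setting these equal: −4p + 9 = 9p ⇒ −13p = -9 ⇒ p = 9/13, and the value is (-4)·(9/13) + 9 = 81/13.
For Column: with q = P(1), equating a1's and a2's payoffs gives −4q + 9 = 9q ⇒ q = 9/13.

9/13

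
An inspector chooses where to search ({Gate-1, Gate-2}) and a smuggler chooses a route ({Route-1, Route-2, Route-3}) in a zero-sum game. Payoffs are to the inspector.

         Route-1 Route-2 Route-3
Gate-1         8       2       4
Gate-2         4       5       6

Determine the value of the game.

32/7

Row minima: Gate-1 → 2, Gate-2 → 4; maximin = 4.
Column maxima: Route-1 → 8, Route-2 → 5, Route-3 → 6; minimax = 5.
4 ≠ 5, so there is no saddle point; optimal play is mixed.
Route-3 is strictly dominated by Route-2 (it gives the inspector strictly more in every row), so the smuggler never plays it.
On the remaining 2×2 (Gate-1, Gate-2 vs Route-1, Route-2):
Let the inspector play Gate-1 with probability p. Expected payoff against Route-1: 8p + 4(1−p) = 4p + 4; against Route-2: 2p + 5(1−p) = −3p + 5.
Setting these equal: 4p + 4 = −3p + 5 ⇒ 7p = 1 ⇒ p = 1/7, and the value is (4)·(1/7) + 4 = 32/7.
For the smuggler: with q = P(Route-1), equating Gate-1's and Gate-2's payoffs gives 6q + 2 = −q + 5 ⇒ q = 3/7.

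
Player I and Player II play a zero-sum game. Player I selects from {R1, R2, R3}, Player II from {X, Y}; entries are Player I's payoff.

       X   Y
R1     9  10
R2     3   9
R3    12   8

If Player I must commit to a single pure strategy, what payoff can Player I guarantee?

Row minima: R1 → 9, R2 → 3, R3 → 8.
The best of these is 9.

9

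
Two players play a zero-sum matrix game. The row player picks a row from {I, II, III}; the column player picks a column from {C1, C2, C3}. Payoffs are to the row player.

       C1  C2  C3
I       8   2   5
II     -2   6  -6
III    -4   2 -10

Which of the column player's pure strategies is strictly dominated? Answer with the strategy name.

C3 holds the row player's payoff strictly below C1 in every row: 5 < 8, -6 < -2, -10 < -4.
So C1 is strictly dominated for the column player.

C1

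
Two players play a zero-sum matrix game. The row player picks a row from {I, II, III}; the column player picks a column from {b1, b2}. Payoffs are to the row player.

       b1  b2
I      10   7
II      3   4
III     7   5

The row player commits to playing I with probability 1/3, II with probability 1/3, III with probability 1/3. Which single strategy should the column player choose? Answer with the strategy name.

If the column player plays b1, the row player's expected payoff is (1/3)·10 + (1/3)·3 + (1/3)·7 = 20/3.
If the column player plays b2, the row player's expected payoff is (1/3)·7 + (1/3)·4 + (1/3)·5 = 16/3.
The column player minimizes the row player's payoff; the smallest is 16/3, so the best response is b2.

b2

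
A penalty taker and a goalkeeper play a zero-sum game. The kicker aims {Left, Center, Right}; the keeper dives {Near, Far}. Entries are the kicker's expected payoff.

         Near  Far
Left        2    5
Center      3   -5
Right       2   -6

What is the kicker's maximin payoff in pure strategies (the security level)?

Row minima: Left → 2, Center → -5, Right → -6.
The best of these is 2.

2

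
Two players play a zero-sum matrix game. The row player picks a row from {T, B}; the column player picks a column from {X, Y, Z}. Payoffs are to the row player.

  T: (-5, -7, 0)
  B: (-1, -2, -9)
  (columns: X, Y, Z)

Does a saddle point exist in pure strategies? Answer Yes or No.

No

Row minima: T → -7, B → -9; maximin = -7.
Column maxima: X → -1, Y → -2, Z → 0; minimax = -2.
-7 ≠ -2, so no pure-strategy equilibrium exists.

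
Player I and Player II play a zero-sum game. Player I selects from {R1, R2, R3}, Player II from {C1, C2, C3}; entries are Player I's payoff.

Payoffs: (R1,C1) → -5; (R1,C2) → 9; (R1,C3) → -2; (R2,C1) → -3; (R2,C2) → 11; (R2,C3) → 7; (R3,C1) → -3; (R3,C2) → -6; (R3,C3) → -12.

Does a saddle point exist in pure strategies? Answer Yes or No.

Row minima: R1 → -5, R2 → -3, R3 → -12; maximin = -3.
Column maxima: C1 → -3, C2 → 11, C3 → 7; minimax = -3.
maximin = minimax = -3, so a saddle point exists.

Yes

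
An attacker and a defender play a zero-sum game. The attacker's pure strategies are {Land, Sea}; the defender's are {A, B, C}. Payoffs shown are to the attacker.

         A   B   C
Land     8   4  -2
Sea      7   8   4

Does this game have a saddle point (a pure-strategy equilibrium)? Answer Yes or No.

Yes

Row minima: Land → -2, Sea → 4; maximin = 4.
Column maxima: A → 8, B → 8, C → 4; minimax = 4.
maximin = minimax = 4, so a saddle point exists.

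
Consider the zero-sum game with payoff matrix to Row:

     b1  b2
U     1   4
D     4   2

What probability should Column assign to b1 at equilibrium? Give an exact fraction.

2/5

Row minima: U → 1, D → 2; maximin = 2.
Column maxima: b1 → 4, b2 → 4; minimax = 4.
2 ≠ 4, so there is no saddle point; optimal play is mixed.
Let Row play U with probability p. Expected payoff against b1: 1p + 4(1−p) = −3p + 4; against b2: 4p + 2(1−p) = 2p + 2.
Setting these equal: −3p + 4 = 2p + 2 ⇒ −5p = -2 ⇒ p = 2/5, and the value is (-3)·(2/5) + 4 = 14/5.
For Column: with q = P(b1), equating U's and D's payoffs gives −3q + 4 = 2q + 2 ⇒ q = 2/5.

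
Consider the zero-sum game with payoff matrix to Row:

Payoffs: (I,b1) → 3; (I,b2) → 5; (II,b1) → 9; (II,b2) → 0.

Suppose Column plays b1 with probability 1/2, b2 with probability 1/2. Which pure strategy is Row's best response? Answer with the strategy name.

Expected payoff of I: (1/2)·3 + (1/2)·5 = 4.
Expected payoff of II: (1/2)·9 + (1/2)·0 = 9/2.
The largest is 9/2, so Row's best response is II.

II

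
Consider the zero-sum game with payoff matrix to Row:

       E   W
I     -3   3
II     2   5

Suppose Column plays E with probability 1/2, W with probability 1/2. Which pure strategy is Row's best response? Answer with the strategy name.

Expected payoff of I: (1/2)·(-3) + (1/2)·3 = 0.
Expected payoff of II: (1/2)·2 + (1/2)·5 = 7/2.
The largest is 7/2, so Row's best response is II.

II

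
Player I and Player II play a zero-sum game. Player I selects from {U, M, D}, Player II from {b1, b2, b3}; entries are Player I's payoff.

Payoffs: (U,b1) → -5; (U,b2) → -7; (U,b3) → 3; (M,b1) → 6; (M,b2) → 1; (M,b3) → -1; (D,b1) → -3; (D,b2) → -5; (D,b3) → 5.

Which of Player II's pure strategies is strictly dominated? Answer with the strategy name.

b2 holds Player I's payoff strictly below b1 in every row: -7 < -5, 1 < 6, -5 < -3.
So b1 is strictly dominated for Player II.

b1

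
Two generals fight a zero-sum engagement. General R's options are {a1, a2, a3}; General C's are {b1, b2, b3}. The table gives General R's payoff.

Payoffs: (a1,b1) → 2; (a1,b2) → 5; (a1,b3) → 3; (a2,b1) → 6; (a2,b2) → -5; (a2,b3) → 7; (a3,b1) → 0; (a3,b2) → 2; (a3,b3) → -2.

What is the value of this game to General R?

20/7

Row minima: a1 → 2, a2 → -5, a3 → -2; maximin = 2.
Column maxima: b1 → 6, b2 → 5, b3 → 7; minimax = 5.
2 ≠ 5, so there is no saddle point; optimal play is mixed.
a3 is strictly dominated by a1, so General R never plays it.
With a3 eliminated, b3 is strictly dominated by b1 (it gives General R strictly more in every remaining row), so General C never plays it.
On the remaining 2×2 (a1, a2 vs b1, b2):
Let General R play a1 with probability p. Expected payoff against b1: 2p + 6(1−p) = −4p + 6; against b2: 5p + (-5)(1−p) = 10p − 5.
Setting these equal: −4p + 6 = 10p − 5 ⇒ −14p = -11 ⇒ p = 11/14, and the value is (-4)·(11/14) + 6 = 20/7.
For General C: with q = P(b1), equating a1's and a2's payoffs gives −3q + 5 = 11q − 5 ⇒ q = 5/7.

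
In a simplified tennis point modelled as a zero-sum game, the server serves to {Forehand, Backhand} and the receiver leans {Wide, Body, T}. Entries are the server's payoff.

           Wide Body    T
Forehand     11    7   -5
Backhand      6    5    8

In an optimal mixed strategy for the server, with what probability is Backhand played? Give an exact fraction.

4/5

Row minima: Forehand → -5, Backhand → 5; maximin = 5.
Column maxima: Wide → 11, Body → 7, T → 8; minimax = 7.
5 ≠ 7, so there is no saddle point; optimal play is mixed.
Wide is strictly dominated by Body (it gives the server strictly more in every row), so the receiver never plays it.
On the remaining 2×2 (Forehand, Backhand vs Body, T):
Let the server play Forehand with probability p. Expected payoff against Body: 7p + 5(1−p) = 2p + 5; against T: (-5)p + 8(1−p) = −13p + 8.
Setting these equal: 2p + 5 = −13p + 8 ⇒ 15p = 3 ⇒ p = 1/5, and the value is (2)·(1/5) + 5 = 27/5.
For the receiver: with q = P(Body), equating Forehand's and Backhand's payoffs gives 12q − 5 = −3q + 8 ⇒ q = 13/15.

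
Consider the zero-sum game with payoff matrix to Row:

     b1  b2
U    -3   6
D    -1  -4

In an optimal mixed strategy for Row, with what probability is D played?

3/4

Row minima: U → -3, D → -4; maximin = -3.
Column maxima: b1 → -1, b2 → 6; minimax = -1.
-3 ≠ -1, so there is no saddle point; optimal play is mixed.
Let Row play U with probability p. Expected payoff against b1: (-3)p + (-1)(1−p) = −2p − 1; against b2: 6p + (-4)(1−p) = 10p − 4.
Setting these equal: −2p − 1 = 10p − 4 ⇒ −12p = -3 ⇒ p = 1/4, and the value is (-2)·(1/4) − 1 = -3/2.
For Column: with q = P(b1), equating U's and D's payoffs gives −9q + 6 = 3q − 4 ⇒ q = 5/6.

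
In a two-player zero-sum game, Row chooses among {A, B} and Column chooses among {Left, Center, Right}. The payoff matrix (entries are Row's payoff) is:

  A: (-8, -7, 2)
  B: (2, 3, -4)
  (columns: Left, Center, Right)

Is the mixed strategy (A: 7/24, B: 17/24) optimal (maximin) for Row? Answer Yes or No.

No

Against Left this mix gives (7/24)·(-8) + (17/24)·2 = -11/12.
Against Center this mix gives (7/24)·(-7) + (17/24)·3 = 1/12.
Against Right this mix gives (7/24)·2 + (17/24)·(-4) = -9/4.
Column will play Right, holding Row to -9/4. Shifting weight toward the row that does better against Right would raise this floor (the equalizing mix achieves -7/4 against both Right and Left), so the proposed strategy is not optimal.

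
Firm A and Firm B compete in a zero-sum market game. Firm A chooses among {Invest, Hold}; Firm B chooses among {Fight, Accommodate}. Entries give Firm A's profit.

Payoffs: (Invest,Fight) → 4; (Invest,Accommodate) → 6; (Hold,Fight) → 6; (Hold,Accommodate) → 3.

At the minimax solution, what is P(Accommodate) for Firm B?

2/5

Row minima: Invest → 4, Hold → 3; maximin = 4.
Column maxima: Fight → 6, Accommodate → 6; minimax = 6.
4 ≠ 6, so there is no saddle point; optimal play is mixed.
Let Firm A play Invest with probability p. Expected payoff against Fight: 4p + 6(1−p) = −2p + 6; against Accommodate: 6p + 3(1−p) = 3p + 3.
Setting these equal: −2p + 6 = 3p + 3 ⇒ −5p = -3 ⇒ p = 3/5, and the value is (-2)·(3/5) + 6 = 24/5.
For Firm B: with q = P(Fight), equating Invest's and Hold's payoffs gives −2q + 6 = 3q + 3 ⇒ q = 3/5.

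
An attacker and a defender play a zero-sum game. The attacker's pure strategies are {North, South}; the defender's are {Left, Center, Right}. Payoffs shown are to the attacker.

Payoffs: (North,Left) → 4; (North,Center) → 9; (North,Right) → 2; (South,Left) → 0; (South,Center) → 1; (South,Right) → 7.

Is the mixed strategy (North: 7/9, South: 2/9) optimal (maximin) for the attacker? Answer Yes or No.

Against Left this mix gives (7/9)·4 + (2/9)·0 = 28/9.
Against Center this mix gives (7/9)·9 + (2/9)·1 = 65/9.
Against Right this mix gives (7/9)·2 + (2/9)·7 = 28/9.
All of the defender's active replies (Left, Right) yield 28/9, and no column does worse for the attacker. The mix makes the defender indifferent and guarantees 28/9, so it is optimal.

Yes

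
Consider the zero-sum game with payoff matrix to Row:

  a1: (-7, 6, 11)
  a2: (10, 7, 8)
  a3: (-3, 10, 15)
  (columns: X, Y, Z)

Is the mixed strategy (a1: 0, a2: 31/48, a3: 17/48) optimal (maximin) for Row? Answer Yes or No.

Against X this mix gives (31/48)·10 + (17/48)·(-3) = 259/48.
Against Y this mix gives (31/48)·7 + (17/48)·10 = 129/16.
Against Z this mix gives (31/48)·8 + (17/48)·15 = 503/48.
Column will play X, holding Row to 259/48. Shifting weight toward the row that does better against X would raise this floor (the equalizing mix achieves 121/16 against both X and Y), so the proposed strategy is not optimal.

No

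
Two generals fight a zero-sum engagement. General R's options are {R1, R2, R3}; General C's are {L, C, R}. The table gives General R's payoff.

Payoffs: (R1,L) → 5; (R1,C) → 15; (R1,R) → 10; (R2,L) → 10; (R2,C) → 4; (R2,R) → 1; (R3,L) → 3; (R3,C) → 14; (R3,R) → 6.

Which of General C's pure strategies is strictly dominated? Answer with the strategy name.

C

R holds General R's payoff strictly below C in every row: 10 < 15, 1 < 4, 6 < 14.
So C is strictly dominated for General C.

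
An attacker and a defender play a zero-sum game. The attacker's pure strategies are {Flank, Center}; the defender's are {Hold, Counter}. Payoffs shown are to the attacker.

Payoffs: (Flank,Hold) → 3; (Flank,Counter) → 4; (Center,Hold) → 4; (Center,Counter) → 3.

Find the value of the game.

7/2

Row minima: Flank → 3, Center → 3; maximin = 3.
Column maxima: Hold → 4, Counter → 4; minimax = 4.
3 ≠ 4, so there is no saddle point; optimal play is mixed.
Let the attacker play Flank with probability p. Expected payoff against Hold: 3p + 4(1−p) = −p + 4; against Counter: 4p + 3(1−p) = p + 3.
Setting these equal: −p + 4 = p + 3 ⇒ −2p = -1 ⇒ p = 1/2, and the value is (-1)·(1/2) + 4 = 7/2.
For the defender: with q = P(Hold), equating Flank's and Center's payoffs gives −q + 4 = q + 3 ⇒ q = 1/2.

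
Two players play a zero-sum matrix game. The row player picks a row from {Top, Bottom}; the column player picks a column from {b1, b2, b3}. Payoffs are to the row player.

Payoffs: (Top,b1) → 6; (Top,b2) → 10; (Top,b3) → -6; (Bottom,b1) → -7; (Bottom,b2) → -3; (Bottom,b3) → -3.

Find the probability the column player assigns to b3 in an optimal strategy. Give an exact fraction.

13/16

Row minima: Top → -6, Bottom → -7; maximin = -6.
Column maxima: b1 → 6, b2 → 10, b3 → -3; minimax = -3.
-6 ≠ -3, so there is no saddle point; optimal play is mixed.
b2 is strictly dominated by b1 (it gives the row player strictly more in every row), so the column player never plays it.
On the remaining 2×2 (Top, Bottom vs b1, b3):
Let the row player play Top with probability p. Expected payoff against b1: 6p + (-7)(1−p) = 13p − 7; against b3: (-6)p + (-3)(1−p) = −3p − 3.
Setting these equal: 13p − 7 = −3p − 3 ⇒ 16p = 4 ⇒ p = 1/4, and the value is (13)·(1/4) − 7 = -15/4.
For the column player: with q = P(b1), equating Top's and Bottom's payoffs gives 12q − 6 = −4q − 3 ⇒ q = 3/16.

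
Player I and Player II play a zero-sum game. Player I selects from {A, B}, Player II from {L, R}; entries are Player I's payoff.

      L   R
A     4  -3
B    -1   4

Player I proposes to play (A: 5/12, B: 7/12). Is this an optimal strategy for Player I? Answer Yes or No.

Against L this mix gives (5/12)·4 + (7/12)·(-1) = 13/12.
Against R this mix gives (5/12)·(-3) + (7/12)·4 = 13/12.
All of Player II's active replies (L, R) yield 13/12, and no column does worse for Player I. The mix makes Player II indifferent and guarantees 13/12, so it is optimal.

Yes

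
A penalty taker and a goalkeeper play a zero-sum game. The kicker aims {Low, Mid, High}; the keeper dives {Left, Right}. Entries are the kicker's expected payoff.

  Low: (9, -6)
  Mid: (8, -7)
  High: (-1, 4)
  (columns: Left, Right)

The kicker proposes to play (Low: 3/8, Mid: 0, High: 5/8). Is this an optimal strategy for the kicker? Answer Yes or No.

Against Left this mix gives (3/8)·9 + (5/8)·(-1) = 11/4.
Against Right this mix gives (3/8)·(-6) + (5/8)·4 = 1/4.
The keeper will play Right, holding the kicker to 1/4. Shifting weight toward the row that does better against Right would raise this floor (the equalizing mix achieves 3/2 against both Right and Left), so the proposed strategy is not optimal.

No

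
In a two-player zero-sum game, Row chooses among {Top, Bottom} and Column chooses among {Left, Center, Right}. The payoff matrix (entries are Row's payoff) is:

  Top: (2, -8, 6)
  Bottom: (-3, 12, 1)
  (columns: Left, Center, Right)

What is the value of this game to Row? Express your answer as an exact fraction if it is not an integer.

0

Row minima: Top → -8, Bottom → -3; maximin = -3.
Column maxima: Left → 2, Center → 12, Right → 6; minimax = 2.
-3 ≠ 2, so there is no saddle point; optimal play is mixed.
Right is strictly dominated by Left (it gives Row strictly more in every row), so Column never plays it.
On the remaining 2×2 (Top, Bottom vs Left, Center):
Let Row play Top with probability p. Expected payoff against Left: 2p + (-3)(1−p) = 5p − 3; against Center: (-8)p + 12(1−p) = −20p + 12.
Setting these equal: 5p − 3 = −20p + 12 ⇒ 25p = 15 ⇒ p = 3/5, and the value is (5)·(3/5) − 3 = 0.
For Column: with q = P(Left), equating Top's and Bottom's payoffs gives 10q − 8 = −15q + 12 ⇒ q = 4/5.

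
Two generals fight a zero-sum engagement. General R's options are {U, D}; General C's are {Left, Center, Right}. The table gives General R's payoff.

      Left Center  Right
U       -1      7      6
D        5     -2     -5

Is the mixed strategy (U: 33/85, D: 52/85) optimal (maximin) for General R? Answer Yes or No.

No

Against Left this mix gives (33/85)·(-1) + (52/85)·5 = 227/85.
Against Center this mix gives (33/85)·7 + (52/85)·(-2) = 127/85.
Against Right this mix gives (33/85)·6 + (52/85)·(-5) = -62/85.
General C will play Right, holding General R to -62/85. Shifting weight toward the row that does better against Right would raise this floor (the equalizing mix achieves 25/17 against both Right and Left), so the proposed strategy is not optimal.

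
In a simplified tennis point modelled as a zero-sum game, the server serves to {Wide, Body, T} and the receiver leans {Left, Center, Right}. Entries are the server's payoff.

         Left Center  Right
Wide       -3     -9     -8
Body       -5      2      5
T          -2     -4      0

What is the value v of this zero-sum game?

Row minima: Wide → -9, Body → -5, T → -4; maximin = -4.
Column maxima: Left → -2, Center → 2, Right → 5; minimax = -2.
-4 ≠ -2, so there is no saddle point; optimal play is mixed.
Wide is strictly dominated by T, so the server never plays it.
With Wide eliminated, Right is strictly dominated by Left (it gives the server strictly more in every remaining row), so the receiver never plays it.
On the remaining 2×2 (Body, T vs Left, Center):
Let the server play Body with probability p. Expected payoff against Left: (-5)p + (-2)(1−p) = −3p − 2; against Center: 2p + (-4)(1−p) = 6p − 4.
Setting these equal: −3p − 2 = 6p − 4 ⇒ −9p = -2 ⇒ p = 2/9, and the value is (-3)·(2/9) − 2 = -8/3.
For the receiver: with q = P(Left), equating Body's and T's payoffs gives −7q + 2 = 2q − 4 ⇒ q = 2/3.

-8/3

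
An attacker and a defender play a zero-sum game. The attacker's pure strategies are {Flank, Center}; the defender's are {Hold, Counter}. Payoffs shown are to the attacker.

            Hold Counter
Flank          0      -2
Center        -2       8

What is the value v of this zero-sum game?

-1/3

Row minima: Flank → -2, Center → -2; maximin = -2.
Column maxima: Hold → 0, Counter → 8; minimax = 0.
-2 ≠ 0, so there is no saddle point; optimal play is mixed.
Let the attacker play Flank with probability p. Expected payoff against Hold: 0p + (-2)(1−p) = 2p − 2; against Counter: (-2)p + 8(1−p) = −10p + 8.
Setting these equal: 2p − 2 = −10p + 8 ⇒ 12p = 10 ⇒ p = 5/6, and the value is (2)·(5/6) − 2 = -1/3.
For the defender: with q = P(Hold), equating Flank's and Center's payoffs gives 2q − 2 = −10q + 8 ⇒ q = 5/6.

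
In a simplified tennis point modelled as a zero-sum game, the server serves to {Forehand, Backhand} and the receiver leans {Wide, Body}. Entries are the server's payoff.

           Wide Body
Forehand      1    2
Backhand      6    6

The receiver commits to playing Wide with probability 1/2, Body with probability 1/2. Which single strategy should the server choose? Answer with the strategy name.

Expected payoff of Forehand: (1/2)·1 + (1/2)·2 = 3/2.
Expected payoff of Backhand: (1/2)·6 + (1/2)·6 = 6.
The largest is 6, so the server's best response is Backhand.

Backhand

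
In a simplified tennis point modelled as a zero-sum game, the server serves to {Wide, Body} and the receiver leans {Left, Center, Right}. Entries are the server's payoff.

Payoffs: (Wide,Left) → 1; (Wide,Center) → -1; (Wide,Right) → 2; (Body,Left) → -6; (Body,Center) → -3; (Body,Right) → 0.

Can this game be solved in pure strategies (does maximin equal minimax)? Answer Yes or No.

Row minima: Wide → -1, Body → -6; maximin = -1.
Column maxima: Left → 1, Center → -1, Right → 2; minimax = -1.
maximin = minimax = -1, so a saddle point exists.

Yes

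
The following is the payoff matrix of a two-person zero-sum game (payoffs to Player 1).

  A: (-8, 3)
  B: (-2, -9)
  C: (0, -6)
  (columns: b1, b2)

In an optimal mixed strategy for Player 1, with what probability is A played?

Row minima: A → -8, B → -9, C → -6; maximin = -6.
Column maxima: b1 → 0, b2 → 3; minimax = 0.
-6 ≠ 0, so there is no saddle point; optimal play is mixed.
B is strictly dominated by C, so Player 1 never plays it.
On the remaining 2×2 (A, C vs b1, b2):
Let Player 1 play A with probability p. Expected payoff against b1: (-8)p + 0(1−p) = −8p; against b2: 3p + (-6)(1−p) = 9p − 6.
Setting these equal: −8p = 9p − 6 ⇒ −17p = -6 ⇒ p = 6/17, and the value is (-8)·(6/17) = -48/17.
For Player 2: with q = P(b1), equating A's and C's payoffs gives −11q + 3 = 6q − 6 ⇒ q = 9/17.

6/17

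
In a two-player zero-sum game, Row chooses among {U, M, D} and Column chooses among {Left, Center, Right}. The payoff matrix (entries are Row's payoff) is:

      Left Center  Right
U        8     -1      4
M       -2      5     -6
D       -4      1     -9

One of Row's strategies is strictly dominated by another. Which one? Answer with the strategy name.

D

M gives a strictly higher payoff than D against every column: -2 > -4, 5 > 1, -6 > -9.
So D is strictly dominated and Row never plays it.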